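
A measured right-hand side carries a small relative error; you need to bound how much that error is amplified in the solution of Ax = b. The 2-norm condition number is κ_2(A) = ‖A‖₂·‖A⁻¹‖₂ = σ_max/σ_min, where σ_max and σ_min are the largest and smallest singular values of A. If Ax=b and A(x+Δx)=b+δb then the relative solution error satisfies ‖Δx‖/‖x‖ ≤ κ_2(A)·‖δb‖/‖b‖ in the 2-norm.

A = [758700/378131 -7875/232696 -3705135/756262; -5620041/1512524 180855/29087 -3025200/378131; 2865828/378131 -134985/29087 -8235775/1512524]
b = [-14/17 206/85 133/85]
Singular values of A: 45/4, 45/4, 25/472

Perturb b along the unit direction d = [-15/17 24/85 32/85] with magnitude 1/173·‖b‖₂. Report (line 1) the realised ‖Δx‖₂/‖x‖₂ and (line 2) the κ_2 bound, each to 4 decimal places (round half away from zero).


largest singular value 45/4, smallest 25/472
κ = σ_max/σ_min = (45/4)/(25/472) = 212.4000
bound on ‖Δx‖/‖x‖: κ·ε = 212.4000·1/173 = 1.2277
solve Ax = b  →  x = [24.0472 27.4048 9.8271]
‖b‖₂ = 3.0000 and ‖x‖₂ = 37.7605
δb = ε·‖b‖·d = [-0.0153 0.0049 0.0065]; solving A·Δx = δb gives ‖Δx‖ = 0.3274
realised ‖Δx‖/‖x‖ = 0.0087
realised/bound (from unrounded values) ≈ 0.0071

0.0087
1.2277


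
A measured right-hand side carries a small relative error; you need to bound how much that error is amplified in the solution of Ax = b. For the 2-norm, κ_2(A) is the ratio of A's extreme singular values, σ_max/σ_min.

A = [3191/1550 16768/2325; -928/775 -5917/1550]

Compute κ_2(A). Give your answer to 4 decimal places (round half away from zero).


form AᵀA = [13627217/2402500 34989808/1801875; 34989808/1801875 1439761297/21622500] with trace 1249925/17298 and determinant 83521/138384
λ_max, λ_min = (1249925/17298 ± √390397533124/74805201)/2 = 289/4, 289/34596
σ_max=√(289/4)=(17/2), σ_min=√(289/34596)=(17/186) → κ = 93.0000

93.0000


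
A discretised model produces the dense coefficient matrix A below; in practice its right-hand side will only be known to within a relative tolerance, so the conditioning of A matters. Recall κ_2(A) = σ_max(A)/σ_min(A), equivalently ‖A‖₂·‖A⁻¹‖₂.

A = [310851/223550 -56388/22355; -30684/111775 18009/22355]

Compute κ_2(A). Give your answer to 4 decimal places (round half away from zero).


form AᵀA = [160631001/79959364 -74533770/19989841; -74533770/19989841 140157225/19989841] with trace 2495709/276676 and determinant 50625/276676
eigenvalues of AᵀA: λ = (tr ± √(tr²−4·det))/2 = 9, 5625/276676
κ_2(A) = √(λ_max/λ_min) = √(9 / (5625/276676)) = 21.0400

21.0400


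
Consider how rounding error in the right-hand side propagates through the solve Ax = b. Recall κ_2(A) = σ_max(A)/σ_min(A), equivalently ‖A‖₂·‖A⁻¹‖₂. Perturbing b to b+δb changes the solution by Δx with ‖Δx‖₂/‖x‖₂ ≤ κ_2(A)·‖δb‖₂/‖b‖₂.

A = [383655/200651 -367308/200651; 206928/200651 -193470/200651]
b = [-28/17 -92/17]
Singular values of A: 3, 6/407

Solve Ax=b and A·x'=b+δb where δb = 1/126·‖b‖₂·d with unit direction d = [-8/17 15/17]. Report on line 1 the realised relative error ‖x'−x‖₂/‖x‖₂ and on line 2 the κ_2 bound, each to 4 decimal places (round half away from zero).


σ_max = 3, σ_min = 6/407
κ = σ_max/σ_min = 3/(6/407) = 203.5000
κ_2(A)·‖δb‖/‖b‖ = 1.6151
solve Ax = b  →  x = [-188.0920 -195.5632]
2-norm of b is 5.6569; of x, 271.3366
δb = ε·‖b‖·d = [-0.0211 0.0396]; solving A·Δx = δb gives ‖Δx‖ = 3.0454
realised ‖Δx‖/‖x‖ = 0.0112
tightness: 0.0112 against a bound of 1.6151 (unrounded ratio ≈ 0.0069)

0.0112
1.6151


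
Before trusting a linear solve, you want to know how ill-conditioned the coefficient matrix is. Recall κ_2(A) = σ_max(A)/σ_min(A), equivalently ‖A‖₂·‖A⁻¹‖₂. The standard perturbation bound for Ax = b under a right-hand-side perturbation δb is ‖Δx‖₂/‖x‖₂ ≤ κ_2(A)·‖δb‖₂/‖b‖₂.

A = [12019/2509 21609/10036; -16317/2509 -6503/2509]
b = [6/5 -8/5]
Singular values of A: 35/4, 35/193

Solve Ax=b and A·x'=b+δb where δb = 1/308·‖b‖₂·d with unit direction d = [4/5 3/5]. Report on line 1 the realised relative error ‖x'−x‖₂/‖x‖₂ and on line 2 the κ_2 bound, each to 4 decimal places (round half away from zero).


from the listed singular values, σ₁ = 35/4, σ_n = 35/193
κ_2(A) = (35/4) / (35/193) = 48.2500
bound on ‖Δx‖/‖x‖: κ·ε = 48.2500·1/308 = 0.1567
solve Ax = b  →  x = [0.2110 0.0879]
‖b‖₂ = 2.0000 and ‖x‖₂ = 0.2286
with δb = [0.0052 0.0039], A·Δx = δb → ‖Δx‖ = 0.0358
realised ‖Δx‖/‖x‖ = 0.1567
tightness: 0.1567 against a bound of 0.1567; the bound is attained (ratio 1)

0.1567
0.1567


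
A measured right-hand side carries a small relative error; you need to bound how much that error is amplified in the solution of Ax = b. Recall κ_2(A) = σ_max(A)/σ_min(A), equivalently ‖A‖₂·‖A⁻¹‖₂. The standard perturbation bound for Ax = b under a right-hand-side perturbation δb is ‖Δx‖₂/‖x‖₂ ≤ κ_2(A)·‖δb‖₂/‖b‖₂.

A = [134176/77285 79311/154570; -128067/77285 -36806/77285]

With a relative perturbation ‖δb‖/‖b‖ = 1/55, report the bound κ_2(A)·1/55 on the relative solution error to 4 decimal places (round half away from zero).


M = AᵀA = [8181773/1420445 2386314/1420445; 2386314/1420445 2784533/5681780]. tr(M)=7102325/1136356, det(M)=625/1136356
solving λ² − 7102325/1136356·λ + 625/1136356 = 0 gives λ = 25/4, 25/284089
κ_2(A) = √(λ_max/λ_min) = √((25/4) / (25/284089)) = 266.5000
κ_2(A)·‖δb‖/‖b‖ = 4.8455

4.8455


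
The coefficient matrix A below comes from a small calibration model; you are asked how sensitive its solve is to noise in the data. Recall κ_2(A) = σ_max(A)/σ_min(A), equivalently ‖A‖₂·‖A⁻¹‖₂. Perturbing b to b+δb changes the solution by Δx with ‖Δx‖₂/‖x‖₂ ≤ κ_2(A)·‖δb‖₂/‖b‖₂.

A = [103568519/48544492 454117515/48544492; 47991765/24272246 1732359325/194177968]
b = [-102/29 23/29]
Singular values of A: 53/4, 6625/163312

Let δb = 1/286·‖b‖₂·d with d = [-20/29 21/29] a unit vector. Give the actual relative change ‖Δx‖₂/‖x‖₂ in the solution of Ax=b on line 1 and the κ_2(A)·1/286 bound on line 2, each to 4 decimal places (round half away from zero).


0.0042
1.1420

σ_max = 53/4, σ_min = 6625/163312
condition number: (53/4) ÷ (6625/163312) = 326.6240
κ_2(A)·‖δb‖/‖b‖ = 1.1420
solve Ax = b  →  x = [-72.1820 16.0862]
‖b‖₂ = 3.6056 and ‖x‖₂ = 73.9528
Δx = A⁻¹·δb where δb = 1/286·3.6056·d; ‖Δx‖ = 0.3108
dividing the unrounded norms, ‖Δx‖/‖x‖ = 0.0042
realised/bound (from unrounded values) ≈ 0.0037


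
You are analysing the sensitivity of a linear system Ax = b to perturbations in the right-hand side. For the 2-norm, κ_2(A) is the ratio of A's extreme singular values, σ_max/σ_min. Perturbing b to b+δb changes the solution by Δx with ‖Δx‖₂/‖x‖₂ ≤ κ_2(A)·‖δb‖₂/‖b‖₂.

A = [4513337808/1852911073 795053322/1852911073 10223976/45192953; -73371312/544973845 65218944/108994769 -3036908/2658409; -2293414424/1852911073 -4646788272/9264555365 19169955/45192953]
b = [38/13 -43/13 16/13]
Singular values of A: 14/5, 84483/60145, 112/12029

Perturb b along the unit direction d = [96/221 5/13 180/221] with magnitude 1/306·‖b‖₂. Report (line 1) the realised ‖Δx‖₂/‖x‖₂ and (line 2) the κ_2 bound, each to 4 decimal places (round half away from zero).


largest singular value 14/5, smallest 112/12029
κ = σ_max/σ_min = (14/5)/(112/12029) = 300.7250
perturbation bound = 300.7250·1/306 = 0.9828
solve Ax = b  →  x = [-19.8113 91.3043 53.0547]
‖b‖₂ = 4.5826 and ‖x‖₂ = 107.4419
δb = ε·‖b‖·d = [0.0065 0.0058 0.0122]; solving A·Δx = δb gives ‖Δx‖ = 1.6084
realised ‖Δx‖/‖x‖ = 0.0150
so the bound overstates the realised error by a factor of ≈ 65.6481 (computed from the unrounded values)

0.0150
0.9828


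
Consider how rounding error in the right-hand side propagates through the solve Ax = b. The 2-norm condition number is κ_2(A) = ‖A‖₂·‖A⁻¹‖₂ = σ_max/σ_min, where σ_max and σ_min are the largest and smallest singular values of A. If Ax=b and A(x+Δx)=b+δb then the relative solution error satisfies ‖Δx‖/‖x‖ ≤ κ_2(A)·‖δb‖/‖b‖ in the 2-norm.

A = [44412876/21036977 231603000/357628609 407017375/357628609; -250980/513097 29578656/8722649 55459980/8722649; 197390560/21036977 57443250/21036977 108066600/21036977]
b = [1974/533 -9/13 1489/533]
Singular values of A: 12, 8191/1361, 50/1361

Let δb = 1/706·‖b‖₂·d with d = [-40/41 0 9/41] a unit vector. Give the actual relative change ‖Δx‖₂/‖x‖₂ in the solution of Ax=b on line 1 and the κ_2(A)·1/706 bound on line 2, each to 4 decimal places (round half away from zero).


from the listed singular values, σ₁ = 12, σ_n = 50/1361
κ_2(A) = 12 / (50/1361) = 326.6400
κ_2(A)·‖δb‖/‖b‖ = 0.4627
solve Ax = b  →  x = [0.4102 72.0208 -38.4884]
‖b‖ = 4.6904, ‖x‖ = 81.6611
re-solving with b+δb shifts x by Δx of norm 0.1808
dividing the unrounded norms, ‖Δx‖/‖x‖ = 0.0022
tightness: 0.0022 against a bound of 0.4627 (unrounded ratio ≈ 0.0048)

0.0022
0.4627


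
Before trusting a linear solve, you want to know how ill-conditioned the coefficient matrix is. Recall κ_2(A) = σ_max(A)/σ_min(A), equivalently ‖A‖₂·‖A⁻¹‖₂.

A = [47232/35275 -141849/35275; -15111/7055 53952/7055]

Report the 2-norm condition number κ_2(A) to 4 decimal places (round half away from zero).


M = AᵀA = [27472041/4305625 -93707712/4305625; -93707712/4305625 321424209/4305625]. tr(M)=558234/6889, det(M)=18225/6889
λ_max, λ_min = (558234/6889 ± √311122990656/47458321)/2 = 81, 225/6889
κ_2(A) = √(λ_max/λ_min) = √(81 / (225/6889)) = 49.8000

49.8000


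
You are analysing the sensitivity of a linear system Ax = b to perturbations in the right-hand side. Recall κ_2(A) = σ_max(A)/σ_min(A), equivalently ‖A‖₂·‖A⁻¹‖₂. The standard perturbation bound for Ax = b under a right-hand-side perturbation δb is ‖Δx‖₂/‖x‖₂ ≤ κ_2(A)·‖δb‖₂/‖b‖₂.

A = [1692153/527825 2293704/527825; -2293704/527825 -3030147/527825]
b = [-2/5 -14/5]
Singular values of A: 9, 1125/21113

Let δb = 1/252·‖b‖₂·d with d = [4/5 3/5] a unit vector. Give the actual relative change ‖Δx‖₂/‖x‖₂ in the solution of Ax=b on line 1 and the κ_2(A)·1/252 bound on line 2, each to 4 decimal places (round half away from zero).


0.0056
0.6703

σ_max = 9, σ_min = 1125/21113
condition number: 9 ÷ (1125/21113) = 168.9040
bound on ‖Δx‖/‖x‖: κ·ε = 168.9040·1/252 = 0.6703
solve Ax = b  →  x = [30.1607 -22.3428]
‖b‖₂ = 2.8284 and ‖x‖₂ = 37.5349
with δb = [0.0090 0.0067], A·Δx = δb → ‖Δx‖ = 0.2106
dividing the unrounded norms, ‖Δx‖/‖x‖ = 0.0056
tightness: 0.0056 against a bound of 0.6703 (unrounded ratio ≈ 0.0084)


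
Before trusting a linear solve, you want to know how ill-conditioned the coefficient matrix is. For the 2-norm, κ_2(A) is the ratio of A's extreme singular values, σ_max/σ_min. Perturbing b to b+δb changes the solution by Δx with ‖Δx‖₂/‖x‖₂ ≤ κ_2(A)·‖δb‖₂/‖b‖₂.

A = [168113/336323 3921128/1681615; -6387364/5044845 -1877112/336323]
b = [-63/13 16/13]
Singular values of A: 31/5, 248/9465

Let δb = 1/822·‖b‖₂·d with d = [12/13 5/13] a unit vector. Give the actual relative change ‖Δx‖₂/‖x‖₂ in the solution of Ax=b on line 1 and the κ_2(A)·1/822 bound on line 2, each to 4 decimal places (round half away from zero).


from the listed singular values, σ₁ = 31/5, σ_n = 248/9465
κ = σ_max/σ_min = (31/5)/(248/9465) = 236.6250
worst-case relative error ≤ 236.6250 × 1/822 = 0.2879
solve Ax = b  →  x = [148.8316 -33.9831]
2-norm of b is 5.0000; of x, 152.6621
with δb = [0.0056 0.0023], A·Δx = δb → ‖Δx‖ = 0.2321
relative error = 0.0015
so the bound overstates the realised error by a factor of ≈ 189.3010 (computed from the unrounded values)

0.0015
0.2879


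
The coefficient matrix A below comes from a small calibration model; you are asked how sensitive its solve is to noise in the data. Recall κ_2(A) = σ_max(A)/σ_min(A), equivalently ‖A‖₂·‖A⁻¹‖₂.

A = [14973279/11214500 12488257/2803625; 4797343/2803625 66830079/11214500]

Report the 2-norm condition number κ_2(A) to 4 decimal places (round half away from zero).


M = AᵀA = [23697243270649/5030600410000 5075969679648/314412525625; 5075969679648/314412525625 278462578620601/5030600410000]. tr(M)=241727857513/4024480328, det(M)=14430015625/128783370496
eigenvalues of AᵀA: λ = (tr ± √(tr²−4·det))/2 = 961/16, 15015625/8048960656
so κ_2 = √((961/16) / (15015625/8048960656)) = 179.4320

179.4320


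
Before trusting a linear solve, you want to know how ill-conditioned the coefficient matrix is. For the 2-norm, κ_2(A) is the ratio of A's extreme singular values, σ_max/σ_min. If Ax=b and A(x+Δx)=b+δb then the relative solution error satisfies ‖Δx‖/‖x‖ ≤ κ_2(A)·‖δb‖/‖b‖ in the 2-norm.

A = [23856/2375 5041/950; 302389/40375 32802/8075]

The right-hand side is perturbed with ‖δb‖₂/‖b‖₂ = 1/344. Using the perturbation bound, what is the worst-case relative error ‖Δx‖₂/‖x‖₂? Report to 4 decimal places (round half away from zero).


M = AᵀA = [10236461281/65205625 1091850354/13041125; 1091850354/13041125 18636577/417316]. tr(M)=181985141/902500, det(M)=25411681/22562500
char-poly roots: 5041/25 and 5041/902500
σ_max=√(5041/25)=(71/5), σ_min=√(5041/902500)=(71/950) → κ = 190.0000
worst-case relative error ≤ 190.0000 × 1/344 = 0.5523

0.5523


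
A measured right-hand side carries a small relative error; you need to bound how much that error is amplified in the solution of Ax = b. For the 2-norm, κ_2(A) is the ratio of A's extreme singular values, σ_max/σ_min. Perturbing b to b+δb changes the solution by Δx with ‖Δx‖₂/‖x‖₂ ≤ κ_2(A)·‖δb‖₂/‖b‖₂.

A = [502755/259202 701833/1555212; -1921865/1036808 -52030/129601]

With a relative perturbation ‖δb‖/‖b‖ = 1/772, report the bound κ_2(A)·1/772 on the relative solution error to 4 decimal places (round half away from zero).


0.1694

form AᵀA = [9200673625/1278205504 258753055/159775688; 258753055/159775688 1049221129/2875962384] with trace 51756661/6843456 and determinant 366025/109495296
eigenvalues of AᵀA: λ = (tr ± √(tr²−4·det))/2 = 121/16, 3025/6843456
so κ_2 = √((121/16) / (3025/6843456)) = 130.8000
worst-case relative error ≤ 130.8000 × 1/772 = 0.1694


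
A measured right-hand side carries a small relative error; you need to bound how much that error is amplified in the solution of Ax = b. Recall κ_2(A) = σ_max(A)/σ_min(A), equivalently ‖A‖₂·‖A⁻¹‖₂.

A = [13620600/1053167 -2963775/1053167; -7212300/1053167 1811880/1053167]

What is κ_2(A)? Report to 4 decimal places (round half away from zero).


AᵀA = [821930850000/3837926401 -184900401000/3837926401; -184900401000/3837926401 41753880225/3837926401]; tr = 513792225/2283121, det = 20250000/2283121
solving λ² − 513792225/2283121·λ + 20250000/2283121 = 0 gives λ = 225, 90000/2283121
so κ_2 = √(225 / (90000/2283121)) = 75.5500

75.5500


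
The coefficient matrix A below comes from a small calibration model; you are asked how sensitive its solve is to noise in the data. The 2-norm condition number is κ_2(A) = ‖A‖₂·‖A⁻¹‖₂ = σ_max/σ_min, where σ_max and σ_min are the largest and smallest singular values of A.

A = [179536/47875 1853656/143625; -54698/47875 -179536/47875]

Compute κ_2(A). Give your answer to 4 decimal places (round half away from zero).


M = AᵀA = [281800372/18336125 2898070112/55008375; 2898070112/55008375 29809113152/165025125]. tr(M)=258762532/1320201, det(M)=614656/1320201
eigenvalues of AᵀA: λ = (tr ± √(tr²−4·det))/2 = 196, 3136/1320201
σ_max=√196=14, σ_min=√(3136/1320201)=(56/1149) → κ = 287.2500

287.2500


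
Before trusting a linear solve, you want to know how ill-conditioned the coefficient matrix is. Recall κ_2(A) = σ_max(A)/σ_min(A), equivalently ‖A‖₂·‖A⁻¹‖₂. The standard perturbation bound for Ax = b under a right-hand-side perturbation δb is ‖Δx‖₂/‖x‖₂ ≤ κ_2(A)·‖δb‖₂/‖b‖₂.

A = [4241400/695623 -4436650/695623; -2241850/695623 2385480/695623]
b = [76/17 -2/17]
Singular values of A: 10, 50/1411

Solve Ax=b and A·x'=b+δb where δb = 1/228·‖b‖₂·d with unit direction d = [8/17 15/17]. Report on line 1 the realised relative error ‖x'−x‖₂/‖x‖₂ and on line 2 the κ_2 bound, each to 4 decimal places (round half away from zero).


largest singular value 10, smallest 50/1411
condition number: 10 ÷ (50/1411) = 282.2000
worst-case relative error ≤ 282.2000 × 1/228 = 1.2377
solve Ax = b  →  x = [41.1462 38.6345]
2-norm of b is 4.4721; of x, 56.4414
Δx = A⁻¹·δb where δb = 1/228·4.4721·d; ‖Δx‖ = 0.5535
dividing the unrounded norms, ‖Δx‖/‖x‖ = 0.0098
tightness: 0.0098 against a bound of 1.2377 (unrounded ratio ≈ 0.0079)

0.0098
1.2377


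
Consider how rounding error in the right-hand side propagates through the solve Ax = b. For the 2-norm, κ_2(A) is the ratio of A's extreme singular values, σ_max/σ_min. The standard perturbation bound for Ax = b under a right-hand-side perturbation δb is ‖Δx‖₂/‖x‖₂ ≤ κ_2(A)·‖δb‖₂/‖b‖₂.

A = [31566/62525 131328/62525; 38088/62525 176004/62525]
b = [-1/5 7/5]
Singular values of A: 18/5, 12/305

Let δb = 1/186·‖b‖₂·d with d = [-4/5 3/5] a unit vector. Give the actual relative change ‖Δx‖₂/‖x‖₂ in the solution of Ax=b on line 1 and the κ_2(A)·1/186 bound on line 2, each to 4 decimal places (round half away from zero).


σ_max = 18/5, σ_min = 12/305
κ_2(A) = (18/5) / (12/305) = 91.5000
perturbation bound = 91.5000·1/186 = 0.4919
solve Ax = b  →  x = [-24.7358 5.8503]
‖b‖ = 1.4142, ‖x‖ = 25.4182
δb = ε·‖b‖·d = [-0.0061 0.0046]; solving A·Δx = δb gives ‖Δx‖ = 0.1933
realised ‖Δx‖/‖x‖ = 0.0076
realised/bound (from unrounded values) ≈ 0.0155

0.0076
0.4919


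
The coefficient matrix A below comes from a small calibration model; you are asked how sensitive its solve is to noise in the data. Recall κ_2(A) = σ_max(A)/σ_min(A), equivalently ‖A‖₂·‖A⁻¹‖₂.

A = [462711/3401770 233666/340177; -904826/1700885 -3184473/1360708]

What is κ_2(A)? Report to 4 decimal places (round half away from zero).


132.7520

form AᵀA = [139557673225/462881565316 309763362375/231440782658; 309763362375/231440782658 11014465080625/1851526261264] with trace 6884411525/1101443344 and determinant 9765625/4405773376
solving λ² − 6884411525/1101443344·λ + 9765625/4405773376 = 0 gives λ = 25/4, 390625/1101443344
so κ_2 = √((25/4) / (390625/1101443344)) = 132.7520


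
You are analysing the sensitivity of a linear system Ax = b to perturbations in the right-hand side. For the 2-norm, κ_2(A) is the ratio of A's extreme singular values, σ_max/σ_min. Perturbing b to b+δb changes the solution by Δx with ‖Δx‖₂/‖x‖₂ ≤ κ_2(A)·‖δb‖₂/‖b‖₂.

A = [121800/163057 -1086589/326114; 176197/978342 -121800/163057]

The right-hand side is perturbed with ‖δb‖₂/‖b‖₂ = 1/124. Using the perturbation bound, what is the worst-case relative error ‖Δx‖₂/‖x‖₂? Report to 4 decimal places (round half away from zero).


AᵀA = [336177289/569395044 -41493200/15816529; -41493200/15816529 737666041/63266116]; tr = 2074709/169362, det = 2401/1354896
solving λ² − 2074709/169362·λ + 2401/1354896 = 0 gives λ = 49/4, 49/338724
so κ_2 = √((49/4) / (49/338724)) = 291.0000
κ_2(A)·‖δb‖/‖b‖ = 2.3468

2.3468


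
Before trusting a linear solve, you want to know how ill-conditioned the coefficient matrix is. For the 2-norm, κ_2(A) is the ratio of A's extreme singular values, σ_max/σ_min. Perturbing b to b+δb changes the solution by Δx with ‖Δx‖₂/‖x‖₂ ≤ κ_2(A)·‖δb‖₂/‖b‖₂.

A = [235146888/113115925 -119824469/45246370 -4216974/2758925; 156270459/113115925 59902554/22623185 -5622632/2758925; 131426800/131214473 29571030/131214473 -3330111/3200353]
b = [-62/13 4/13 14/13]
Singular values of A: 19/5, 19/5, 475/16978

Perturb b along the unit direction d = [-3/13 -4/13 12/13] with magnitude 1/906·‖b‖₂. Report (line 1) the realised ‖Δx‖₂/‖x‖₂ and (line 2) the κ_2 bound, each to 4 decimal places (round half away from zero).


0.0027
0.1499

σ_max = 19/5, σ_min = 475/16978
κ = σ_max/σ_min = (19/5)/(475/16978) = 135.8240
perturbation bound = 135.8240·1/906 = 0.1499
solve Ax = b  →  x = [49.9182 12.3105 49.6820]
‖b‖ = 4.8990, ‖x‖ = 71.4960
Δx = A⁻¹·δb where δb = 1/906·4.8990·d; ‖Δx‖ = 0.1933
realised ‖Δx‖/‖x‖ = 0.0027
so the bound overstates the realised error by a factor of ≈ 55.4574 (computed from the unrounded values)


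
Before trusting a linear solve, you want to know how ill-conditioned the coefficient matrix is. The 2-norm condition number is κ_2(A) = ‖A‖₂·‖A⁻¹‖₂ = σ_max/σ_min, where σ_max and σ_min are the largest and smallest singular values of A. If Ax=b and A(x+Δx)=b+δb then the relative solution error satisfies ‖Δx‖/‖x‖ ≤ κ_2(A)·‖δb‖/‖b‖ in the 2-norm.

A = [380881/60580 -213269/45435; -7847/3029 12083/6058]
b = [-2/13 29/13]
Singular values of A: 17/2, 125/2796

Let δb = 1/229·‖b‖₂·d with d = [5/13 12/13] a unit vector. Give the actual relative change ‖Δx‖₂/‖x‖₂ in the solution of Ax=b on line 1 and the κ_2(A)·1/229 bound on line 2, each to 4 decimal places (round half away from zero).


largest singular value 17/2, smallest 125/2796
condition number: (17/2) ÷ (125/2796) = 190.1280
κ_2(A)·‖δb‖/‖b‖ = 0.8303
solve Ax = b  →  x = [26.7475 35.8594]
2-norm of b is 2.2361; of x, 44.7362
re-solving with b+δb shifts x by Δx of norm 0.2184
dividing the unrounded norms, ‖Δx‖/‖x‖ = 0.0049
tightness: 0.0049 against a bound of 0.8303 (unrounded ratio ≈ 0.0059)

0.0049
0.8303


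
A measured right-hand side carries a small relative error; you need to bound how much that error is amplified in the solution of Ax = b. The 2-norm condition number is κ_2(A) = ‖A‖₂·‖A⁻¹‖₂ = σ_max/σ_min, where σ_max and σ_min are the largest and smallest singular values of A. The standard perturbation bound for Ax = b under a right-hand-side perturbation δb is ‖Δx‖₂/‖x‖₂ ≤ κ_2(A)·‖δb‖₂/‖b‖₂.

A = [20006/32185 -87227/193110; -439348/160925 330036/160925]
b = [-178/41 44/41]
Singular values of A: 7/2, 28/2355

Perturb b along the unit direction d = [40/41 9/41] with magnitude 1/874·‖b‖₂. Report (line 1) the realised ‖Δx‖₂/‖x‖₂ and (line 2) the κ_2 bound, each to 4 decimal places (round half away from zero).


from the listed singular values, σ₁ = 7/2, σ_n = 28/2355
κ = σ_max/σ_min = (7/2)/(28/2355) = 294.3750
worst-case relative error ≤ 294.3750 × 1/874 = 0.3368
solve Ax = b  →  x = [-202.3143 -268.8000]
‖b‖ = 4.4721, ‖x‖ = 336.4291
with δb = [0.0050 0.0011], A·Δx = δb → ‖Δx‖ = 0.4304
dividing the unrounded norms, ‖Δx‖/‖x‖ = 0.0013
tightness: 0.0013 against a bound of 0.3368 (unrounded ratio ≈ 0.0038)

0.0013
0.3368


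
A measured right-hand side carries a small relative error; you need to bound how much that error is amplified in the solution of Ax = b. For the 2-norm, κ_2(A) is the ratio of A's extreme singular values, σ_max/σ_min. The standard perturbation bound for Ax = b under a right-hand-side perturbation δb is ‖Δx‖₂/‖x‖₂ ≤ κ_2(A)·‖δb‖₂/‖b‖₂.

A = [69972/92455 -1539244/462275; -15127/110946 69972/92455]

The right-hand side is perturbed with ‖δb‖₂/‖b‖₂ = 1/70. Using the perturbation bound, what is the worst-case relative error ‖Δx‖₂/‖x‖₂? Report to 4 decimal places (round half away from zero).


1.4732

form AᵀA = [108256729/183060900 -66694978/25425125; -66694978/25425125 1482257056/127125625] with trace 33353761/2722500 and determinant 9604/680625
char-poly roots: 49/4 and 784/680625
σ_max=√(49/4)=(7/2), σ_min=√(784/680625)=(28/825) → κ = 103.1250
perturbation bound = 103.1250·1/70 = 1.4732


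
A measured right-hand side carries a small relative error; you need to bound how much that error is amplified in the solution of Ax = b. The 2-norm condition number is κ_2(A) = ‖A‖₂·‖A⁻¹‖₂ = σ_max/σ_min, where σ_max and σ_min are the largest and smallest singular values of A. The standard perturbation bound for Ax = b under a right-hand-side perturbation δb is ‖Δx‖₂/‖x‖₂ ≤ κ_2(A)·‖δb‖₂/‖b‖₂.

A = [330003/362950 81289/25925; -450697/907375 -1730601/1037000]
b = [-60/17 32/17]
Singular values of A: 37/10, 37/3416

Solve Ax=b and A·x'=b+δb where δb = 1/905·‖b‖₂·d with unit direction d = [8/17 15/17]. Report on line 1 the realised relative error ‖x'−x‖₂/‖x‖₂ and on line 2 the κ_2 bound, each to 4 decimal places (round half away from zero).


from the listed singular values, σ₁ = 37/10, σ_n = 37/3416
κ_2(A) = (37/10) / (37/3416) = 341.6000
perturbation bound = 341.6000·1/905 = 0.3775
solve Ax = b  →  x = [-0.3027 -1.0378]
‖b‖ = 4.0000, ‖x‖ = 1.0811
re-solving with b+δb shifts x by Δx of norm 0.4081
realised ‖Δx‖/‖x‖ = 0.3775
tightness: 0.3775 against a bound of 0.3775; the bound is attained (ratio 1)

0.3775
0.3775


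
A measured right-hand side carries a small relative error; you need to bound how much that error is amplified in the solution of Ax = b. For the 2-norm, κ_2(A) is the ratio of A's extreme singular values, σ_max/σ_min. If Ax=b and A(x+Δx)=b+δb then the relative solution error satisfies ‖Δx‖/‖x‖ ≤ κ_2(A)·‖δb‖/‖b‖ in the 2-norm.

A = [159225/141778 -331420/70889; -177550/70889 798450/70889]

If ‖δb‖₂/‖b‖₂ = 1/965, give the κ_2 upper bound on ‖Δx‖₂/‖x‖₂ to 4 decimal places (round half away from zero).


0.1723

M = AᵀA = [896145625/118940836 -994970250/29735209; -994970250/29735209 4422258100/29735209]. tr(M)=11056025/70756, det(M)=15625/17689
char-poly roots: 625/4 and 100/17689
κ = σ_max/σ_min = (25/2)/(10/133) = 166.2500
perturbation bound = 166.2500·1/965 = 0.1723


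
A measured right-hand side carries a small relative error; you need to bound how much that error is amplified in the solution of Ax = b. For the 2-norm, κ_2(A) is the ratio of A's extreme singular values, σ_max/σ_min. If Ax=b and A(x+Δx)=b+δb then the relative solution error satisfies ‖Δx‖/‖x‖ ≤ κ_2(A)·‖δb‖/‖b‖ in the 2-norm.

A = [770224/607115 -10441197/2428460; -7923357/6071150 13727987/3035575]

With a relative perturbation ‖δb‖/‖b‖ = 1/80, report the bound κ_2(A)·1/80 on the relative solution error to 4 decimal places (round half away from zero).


4.1870

AᵀA = [145189164289/43827422500 -248867417799/21913711250; -248867417799/21913711250 6826143760969/175309690000]; tr = 11851040669/280495504, det = 17850625/1121982016
eigenvalues of AᵀA: λ = (tr ± √(tr²−4·det))/2 = 169/4, 105625/280495504
so κ_2 = √((169/4) / (105625/280495504)) = 334.9600
worst-case relative error ≤ 334.9600 × 1/80 = 4.1870


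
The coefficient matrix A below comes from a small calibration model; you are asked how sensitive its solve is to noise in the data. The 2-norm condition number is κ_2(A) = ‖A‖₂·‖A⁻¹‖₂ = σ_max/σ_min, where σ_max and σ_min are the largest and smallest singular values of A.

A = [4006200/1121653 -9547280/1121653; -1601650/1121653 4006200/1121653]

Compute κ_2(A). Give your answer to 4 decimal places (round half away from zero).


165.9250

form AᵀA = [110147462500/7444410961 -264289014000/7444410961; -264289014000/7444410961 634320673600/7444410961] with trace 4405136900/44049769 and determinant 16000000/44049769
char-poly roots: 100 and 160000/44049769
κ = σ_max/σ_min = 10/(400/6637) = 165.9250


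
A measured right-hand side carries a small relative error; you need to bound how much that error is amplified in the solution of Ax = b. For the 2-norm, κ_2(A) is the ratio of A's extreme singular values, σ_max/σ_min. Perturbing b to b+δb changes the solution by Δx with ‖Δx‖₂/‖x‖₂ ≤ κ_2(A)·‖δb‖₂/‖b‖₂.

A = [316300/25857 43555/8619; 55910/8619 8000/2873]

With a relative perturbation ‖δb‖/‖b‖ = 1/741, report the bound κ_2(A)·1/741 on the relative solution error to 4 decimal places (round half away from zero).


0.2368

AᵀA = [443526100/2313441 61598500/771147; 61598500/771147 8557225/257049]; tr = 3080125/13689, det = 2500/1521
solving λ² − 3080125/13689·λ + 2500/1521 = 0 gives λ = 225, 100/13689
κ_2(A) = √(λ_max/λ_min) = √(225 / (100/13689)) = 175.5000
κ_2(A)·‖δb‖/‖b‖ = 0.2368


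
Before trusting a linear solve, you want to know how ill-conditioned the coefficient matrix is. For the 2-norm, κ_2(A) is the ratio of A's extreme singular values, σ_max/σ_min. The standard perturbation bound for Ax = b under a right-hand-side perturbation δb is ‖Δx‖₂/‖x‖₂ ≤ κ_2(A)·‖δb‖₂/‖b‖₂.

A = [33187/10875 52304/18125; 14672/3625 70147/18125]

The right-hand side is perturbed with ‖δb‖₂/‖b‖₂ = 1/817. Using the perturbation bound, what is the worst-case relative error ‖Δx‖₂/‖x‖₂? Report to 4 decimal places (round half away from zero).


0.4590

form AᵀA = [121551409/4730625 192936128/7884375; 192936128/7884375 306252401/13140625] with trace 6890674/140625 and determinant 2401/140625
λ_max, λ_min = (6890674/140625 ± √47480037611776/19775390625)/2 = 49, 49/140625
κ_2(A) = √(λ_max/λ_min) = √(49 / (49/140625)) = 375.0000
worst-case relative error ≤ 375.0000 × 1/817 = 0.4590


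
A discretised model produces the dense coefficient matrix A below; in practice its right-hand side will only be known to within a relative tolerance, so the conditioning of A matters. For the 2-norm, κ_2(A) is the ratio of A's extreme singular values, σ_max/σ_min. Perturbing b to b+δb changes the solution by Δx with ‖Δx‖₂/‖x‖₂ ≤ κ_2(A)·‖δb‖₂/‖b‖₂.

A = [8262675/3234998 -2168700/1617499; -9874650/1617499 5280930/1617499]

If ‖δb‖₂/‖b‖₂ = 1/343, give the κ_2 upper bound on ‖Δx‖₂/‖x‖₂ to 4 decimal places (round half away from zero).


form AᵀA = [2711873660625/61924331716 -361579686750/15481082929; -361579686750/15481082929 192849002100/15481082929] with trace 12052836225/214271044 and determinant 1265625/53567761
λ_max, λ_min = (12052836225/214271044 ± √145266522078031250625/45912080296849936)/2 = 225/4, 22500/53567761
so κ_2 = √((225/4) / (22500/53567761)) = 365.9500
bound on ‖Δx‖/‖x‖: κ·ε = 365.9500·1/343 = 1.0669

1.0669


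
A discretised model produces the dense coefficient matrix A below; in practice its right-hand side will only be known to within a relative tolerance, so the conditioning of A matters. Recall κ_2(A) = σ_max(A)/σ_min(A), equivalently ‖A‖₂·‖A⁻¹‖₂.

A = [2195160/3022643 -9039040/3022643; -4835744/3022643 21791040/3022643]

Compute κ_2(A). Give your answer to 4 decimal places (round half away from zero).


AᵀA = [166882529344/54061365121 -740935088640/54061365121; -740935088640/54061365121 3293216972800/54061365121]; tr = 2058357824/32160241, det = 6553600/32160241
λ_max, λ_min = (2058357824/32160241 ± √4235993870200344576/1034281101178081)/2 = 64, 102400/32160241
κ_2(A) = √(λ_max/λ_min) = √(64 / (102400/32160241)) = 141.7750

141.7750


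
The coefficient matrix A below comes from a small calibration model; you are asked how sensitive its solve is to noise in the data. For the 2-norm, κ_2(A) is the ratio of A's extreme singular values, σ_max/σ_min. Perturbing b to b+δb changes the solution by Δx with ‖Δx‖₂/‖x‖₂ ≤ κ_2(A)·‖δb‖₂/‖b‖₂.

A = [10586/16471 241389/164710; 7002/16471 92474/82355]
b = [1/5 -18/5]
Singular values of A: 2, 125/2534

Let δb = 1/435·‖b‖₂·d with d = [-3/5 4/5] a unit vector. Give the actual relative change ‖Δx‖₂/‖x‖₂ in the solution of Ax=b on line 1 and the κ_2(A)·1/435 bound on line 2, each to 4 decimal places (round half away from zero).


0.0028
0.0932

σ_max = 2, σ_min = 125/2534
κ = σ_max/σ_min = 2/(125/2534) = 40.5440
worst-case relative error ≤ 40.5440 × 1/435 = 0.0932
solve Ax = b  →  x = [55.7532 -24.3138]
‖b‖ = 3.6056, ‖x‖ = 60.8242
δb = ε·‖b‖·d = [-0.0050 0.0066]; solving A·Δx = δb gives ‖Δx‖ = 0.1680
realised ‖Δx‖/‖x‖ = 0.0028
so the bound overstates the realised error by a factor of ≈ 33.7392 (computed from the unrounded values)


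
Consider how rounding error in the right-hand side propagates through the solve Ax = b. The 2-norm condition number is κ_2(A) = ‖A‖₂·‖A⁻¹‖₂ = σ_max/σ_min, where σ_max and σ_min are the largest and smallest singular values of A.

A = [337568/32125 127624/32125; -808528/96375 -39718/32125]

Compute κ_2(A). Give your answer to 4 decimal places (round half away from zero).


M = AᵀA = [67171476736/371525625 6454338016/123841875; 6454338016/123841875 714616196/41280625]. tr(M)=117764836/594441, det(M)=245862400/594441
λ_max, λ_min = (117764836/594441 ± √13283953834433296/353360102481)/2 = 196, 1254400/594441
so κ_2 = √(196 / (1254400/594441)) = 9.6375

9.6375


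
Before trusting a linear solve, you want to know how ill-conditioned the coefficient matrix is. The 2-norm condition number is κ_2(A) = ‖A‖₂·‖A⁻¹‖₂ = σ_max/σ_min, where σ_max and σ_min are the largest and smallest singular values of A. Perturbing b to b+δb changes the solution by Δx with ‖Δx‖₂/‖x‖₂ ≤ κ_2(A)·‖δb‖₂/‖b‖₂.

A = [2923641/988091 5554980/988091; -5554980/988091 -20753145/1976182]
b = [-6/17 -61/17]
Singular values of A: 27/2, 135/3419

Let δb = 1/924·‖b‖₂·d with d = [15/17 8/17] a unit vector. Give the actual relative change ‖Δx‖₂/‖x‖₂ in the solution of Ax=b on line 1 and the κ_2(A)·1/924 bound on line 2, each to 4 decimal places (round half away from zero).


σ_max = 27/2, σ_min = 135/3419
κ_2(A) = (27/2) / (135/3419) = 341.9000
κ_2(A)·‖δb‖/‖b‖ = 0.3700
solve Ax = b  →  x = [44.7974 -23.6401]
‖b‖₂ = 3.6056 and ‖x‖₂ = 50.6523
δb = ε·‖b‖·d = [0.0034 0.0018]; solving A·Δx = δb gives ‖Δx‖ = 0.0988
relative error = 0.0020
so the bound overstates the realised error by a factor of ≈ 189.6538 (computed from the unrounded values)

0.0020
0.3700


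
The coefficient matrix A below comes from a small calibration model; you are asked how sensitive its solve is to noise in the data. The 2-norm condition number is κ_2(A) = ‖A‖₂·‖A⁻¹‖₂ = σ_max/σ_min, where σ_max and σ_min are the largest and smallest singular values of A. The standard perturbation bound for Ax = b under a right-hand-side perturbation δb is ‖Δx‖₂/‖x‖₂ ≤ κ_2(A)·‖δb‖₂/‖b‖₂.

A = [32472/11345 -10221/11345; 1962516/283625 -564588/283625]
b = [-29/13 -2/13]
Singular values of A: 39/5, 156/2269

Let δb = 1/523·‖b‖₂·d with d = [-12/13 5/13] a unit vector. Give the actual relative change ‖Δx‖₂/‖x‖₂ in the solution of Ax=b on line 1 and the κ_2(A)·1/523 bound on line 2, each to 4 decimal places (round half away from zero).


from the listed singular values, σ₁ = 39/5, σ_n = 156/2269
κ_2(A) = (39/5) / (156/2269) = 113.4500
bound on ‖Δx‖/‖x‖: κ·ε = 113.4500·1/523 = 0.2169
solve Ax = b  →  x = [8.0221 27.9621]
‖b‖₂ = 2.2361 and ‖x‖₂ = 29.0900
δb = ε·‖b‖·d = [-0.0039 0.0016]; solving A·Δx = δb gives ‖Δx‖ = 0.0622
relative error = 0.0021
tightness: 0.0021 against a bound of 0.2169 (unrounded ratio ≈ 0.0099)

0.0021
0.2169


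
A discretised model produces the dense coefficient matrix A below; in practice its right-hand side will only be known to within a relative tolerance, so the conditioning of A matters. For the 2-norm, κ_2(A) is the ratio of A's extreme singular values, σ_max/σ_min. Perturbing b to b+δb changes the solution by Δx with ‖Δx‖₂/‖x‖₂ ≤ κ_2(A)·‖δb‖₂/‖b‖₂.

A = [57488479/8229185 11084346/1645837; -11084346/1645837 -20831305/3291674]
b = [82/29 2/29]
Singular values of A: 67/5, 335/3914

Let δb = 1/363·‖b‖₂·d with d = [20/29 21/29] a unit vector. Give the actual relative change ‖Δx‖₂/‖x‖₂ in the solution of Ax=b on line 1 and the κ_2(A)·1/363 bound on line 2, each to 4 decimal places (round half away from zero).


0.0039
0.4313

σ_max = 67/5, σ_min = 335/3914
condition number: (67/5) ÷ (335/3914) = 156.5600
perturbation bound = 156.5600·1/363 = 0.4313
solve Ax = b  →  x = [-16.0072 17.0240]
‖b‖₂ = 2.8284 and ‖x‖₂ = 23.3676
re-solving with b+δb shifts x by Δx of norm 0.0910
realised ‖Δx‖/‖x‖ = 0.0039
realised/bound (from unrounded values) ≈ 0.0090


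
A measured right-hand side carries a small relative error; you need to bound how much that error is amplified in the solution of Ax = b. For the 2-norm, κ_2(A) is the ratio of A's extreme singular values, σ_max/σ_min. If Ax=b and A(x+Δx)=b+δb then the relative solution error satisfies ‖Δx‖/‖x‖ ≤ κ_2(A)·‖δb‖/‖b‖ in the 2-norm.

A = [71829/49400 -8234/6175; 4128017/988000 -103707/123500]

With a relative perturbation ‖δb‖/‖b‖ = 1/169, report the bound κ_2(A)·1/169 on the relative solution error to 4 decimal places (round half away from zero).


0.0288

form AᵀA = [113043115081/5776000000 -3933019251/722000000; -3933019251/722000000 224110321/90250000] with trace 203817881/9241600 and determinant 6996025/369664
char-poly roots: 529/25 and 330625/369664
κ = σ_max/σ_min = (23/5)/(575/608) = 4.8640
worst-case relative error ≤ 4.8640 × 1/169 = 0.0288


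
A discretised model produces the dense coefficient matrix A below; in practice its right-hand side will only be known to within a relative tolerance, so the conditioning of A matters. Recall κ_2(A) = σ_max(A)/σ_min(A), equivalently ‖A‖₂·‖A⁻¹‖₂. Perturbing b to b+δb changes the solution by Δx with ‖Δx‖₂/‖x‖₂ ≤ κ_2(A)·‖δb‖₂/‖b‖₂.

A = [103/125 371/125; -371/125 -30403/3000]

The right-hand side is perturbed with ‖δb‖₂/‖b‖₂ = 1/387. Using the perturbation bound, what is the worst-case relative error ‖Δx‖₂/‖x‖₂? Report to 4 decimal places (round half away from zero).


0.6822

M = AᵀA = [1186/125 97573/3000; 97573/3000 8028989/72000]. tr(M)=69697/576, det(M)=121/576
char-poly roots: 121 and 1/576
κ_2(A) = √(λ_max/λ_min) = √(121 / (1/576)) = 264.0000
worst-case relative error ≤ 264.0000 × 1/387 = 0.6822


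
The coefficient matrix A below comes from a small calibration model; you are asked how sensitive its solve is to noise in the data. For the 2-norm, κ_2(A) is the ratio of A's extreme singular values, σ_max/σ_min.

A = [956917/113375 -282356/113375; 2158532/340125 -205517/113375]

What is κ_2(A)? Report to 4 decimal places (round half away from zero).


M = AᵀA = [516018867961/4627400625 -50167551616/1542466875; -50167551616/1542466875 4878485921/514155625]. tr(M)=895880386/7403841, det(M)=1890625/7403841
solving λ² − 895880386/7403841·λ + 1890625/7403841 = 0 gives λ = 121, 15625/7403841
κ_2(A) = √(λ_max/λ_min) = √(121 / (15625/7403841)) = 239.4480

239.4480


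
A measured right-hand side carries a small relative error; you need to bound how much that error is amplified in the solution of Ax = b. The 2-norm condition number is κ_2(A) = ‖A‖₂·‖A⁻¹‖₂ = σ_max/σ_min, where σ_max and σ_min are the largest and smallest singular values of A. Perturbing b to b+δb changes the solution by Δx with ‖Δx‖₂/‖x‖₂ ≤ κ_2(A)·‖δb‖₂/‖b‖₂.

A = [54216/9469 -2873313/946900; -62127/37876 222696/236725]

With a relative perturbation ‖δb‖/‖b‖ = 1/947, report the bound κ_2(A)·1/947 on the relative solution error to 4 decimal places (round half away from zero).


0.1176

M = AᵀA = [50889758625/1434591376 -1696149720/89661961; -1696149720/89661961 14479077969/1434591376]. tr(M)=113094873/2481992, det(M)=13286025/79423744
char-poly roots: 729/16 and 18225/4963984
κ = σ_max/σ_min = (27/4)/(135/2228) = 111.4000
κ_2(A)·‖δb‖/‖b‖ = 0.1176
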